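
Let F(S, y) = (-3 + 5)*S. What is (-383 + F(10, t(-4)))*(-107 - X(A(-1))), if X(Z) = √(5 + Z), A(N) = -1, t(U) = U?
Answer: 39567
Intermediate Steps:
F(S, y) = 2*S
(-383 + F(10, t(-4)))*(-107 - X(A(-1))) = (-383 + 2*10)*(-107 - √(5 - 1)) = (-383 + 20)*(-107 - √4) = -363*(-107 - 1*2) = -363*(-107 - 2) = -363*(-109) = 39567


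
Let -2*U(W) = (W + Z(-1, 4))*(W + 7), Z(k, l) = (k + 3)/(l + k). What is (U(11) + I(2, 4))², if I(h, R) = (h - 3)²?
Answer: 10816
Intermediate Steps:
Z(k, l) = (3 + k)/(k + l)
I(h, R) = (-3 + h)²
U(W) = -(7 + W)*(⅔ + W)/2 (U(W) = -(W + (3 - 1)/(-1 + 4))*(W + 7)/2 = -(W + 2/3)*(7 + W)/2 = -(W + (⅓)*2)*(7 + W)/2 = -(W + ⅔)*(7 + W)/2 = -(⅔ + W)*(7 + W)/2 = -(7 + W)*(⅔ + W)/2)
(U(11) + I(2, 4))² = ((-7/3 - 23/6*11 - ½*11²) + (-3 + 2)²)² = ((-7/3 - 253/6 - ½*121) + (-1)²)² = ((-7/3 - 253/6 - 121/2) + 1)² = (-105 + 1)² = (-104)² = 10816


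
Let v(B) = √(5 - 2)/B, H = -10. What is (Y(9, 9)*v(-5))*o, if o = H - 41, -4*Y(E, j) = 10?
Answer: -51*√3/2 ≈ -44.167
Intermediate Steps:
Y(E, j) = -5/2 (Y(E, j) = -¼*10 = -5/2)
o = -51 (o = -10 - 41 = -51)
v(B) = √3/B
(Y(9, 9)*v(-5))*o = -5*√3/(2*(-5))*(-51) = -5*√3*(-1)/(2*5)*(-51) = -(-1)*√3/2*(-51) = (√3/2)*(-51) = -51*√3/2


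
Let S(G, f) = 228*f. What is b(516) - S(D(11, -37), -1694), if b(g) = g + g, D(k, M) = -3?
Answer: 387264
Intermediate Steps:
b(g) = 2*g
b(516) - S(D(11, -37), -1694) = 2*516 - 228*(-1694) = 1032 - 1*(-386232) = 1032 + 386232 = 387264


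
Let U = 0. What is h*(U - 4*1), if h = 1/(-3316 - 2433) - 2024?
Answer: 46543908/5749 ≈ 8096.0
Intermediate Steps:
h = -11635977/5749 (h = 1/(-5749) - 2024 = -1/5749 - 2024 = -11635977/5749 ≈ -2024.0)
h*(U - 4*1) = -11635977*(0 - 4*1)/5749 = -11635977*(0 - 4)/5749 = -11635977/5749*(-4) = 46543908/5749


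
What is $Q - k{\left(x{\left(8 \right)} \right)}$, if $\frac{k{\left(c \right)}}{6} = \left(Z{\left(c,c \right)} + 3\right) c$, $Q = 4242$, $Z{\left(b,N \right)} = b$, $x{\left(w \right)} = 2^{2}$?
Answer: $4074$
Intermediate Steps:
$x{\left(w \right)} = 4$
$k{\left(c \right)} = 6 c \left(3 + c\right)$ ($k{\left(c \right)} = 6 \left(c + 3\right) c = 6 \left(3 + c\right) c = 6 c \left(3 + c\right)$)
$Q - k{\left(x{\left(8 \right)} \right)} = 4242 - 6 \cdot 4 \left(3 + 4\right) = 4242 - 6 \cdot 4 \cdot 7 = 4242 - 168 = 4074$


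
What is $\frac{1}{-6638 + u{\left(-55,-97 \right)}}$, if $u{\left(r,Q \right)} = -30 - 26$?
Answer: $- \frac{1}{6694} \approx -0.00014939$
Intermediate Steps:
$u{\left(r,Q \right)} = -56$
$\frac{1}{-6638 + u{\left(-55,-97 \right)}} = \frac{1}{-6638 - 56} = \frac{1}{-6694} = - \frac{1}{6694}$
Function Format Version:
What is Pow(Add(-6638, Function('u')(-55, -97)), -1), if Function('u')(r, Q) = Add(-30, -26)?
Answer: Rational(-1, 6694) ≈ -0.00014939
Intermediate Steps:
Function('u')(r, Q) = -56
Pow(Add(-6638, Function('u')(-55, -97)), -1) = Pow(Add(-6638, -56), -1) = Pow(-6694, -1) = Rational(-1, 6694)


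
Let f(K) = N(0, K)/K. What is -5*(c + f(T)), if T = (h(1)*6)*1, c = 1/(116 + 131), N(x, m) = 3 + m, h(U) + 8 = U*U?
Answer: -16125/3458 ≈ -4.6631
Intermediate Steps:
h(U) = -8 + U² (h(U) = -8 + U*U = -8 + U²)
c = 1/247 ≈ 0.0040486
T = -42 (T = ((-8 + 1²)*6)*1 = ((-8 + 1)*6)*1 = -7*6*1 = -42*1 = -42)
f(K) = (3 + K)/K
-5*(c + f(T)) = -5*(1/247 + (3 - 42)/(-42)) = -5*(1/247 - 1/42*(-39)) = -5*(1/247 + 13/14) = -5*3225/3458 = -16125/3458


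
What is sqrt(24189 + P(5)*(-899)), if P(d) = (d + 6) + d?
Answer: sqrt(9805) ≈ 99.020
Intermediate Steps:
P(d) = 6 + 2*d (P(d) = (6 + d) + d = 6 + 2*d)
sqrt(24189 + P(5)*(-899)) = sqrt(24189 + (6 + 2*5)*(-899)) = sqrt(24189 + (6 + 10)*(-899)) = sqrt(24189 + 16*(-899)) = sqrt(24189 - 14384) = sqrt(9805)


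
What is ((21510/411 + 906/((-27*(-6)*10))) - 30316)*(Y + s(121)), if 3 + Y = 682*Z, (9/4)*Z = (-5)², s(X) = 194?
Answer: -78269583697507/332910 ≈ -2.3511e+8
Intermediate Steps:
Z = 100/9 (Z = (4/9)*(-5)² = (4/9)*25 = 100/9 ≈ 11.111)
Y = 68173/9 (Y = -3 + 682*(100/9) = -3 + 68200/9 = 68173/9 ≈ 7574.8)
((21510/411 + 906/((-27*(-6)*10))) - 30316)*(Y + s(121)) = ((21510/411 + 906/((-27*(-6)*10))) - 30316)*(68173/9 + 194) = ((21510*(1/411) + 906/((162*10))) - 30316)*(69919/9) = ((7170/137 + 906/1620) - 30316)*(69919/9) = ((7170/137 + 906*(1/1620)) - 30316)*(69919/9) = ((7170/137 + 151/270) - 30316)*(69919/9) = (1956587/36990 - 30316)*(69919/9) = -1119432253/36990*69919/9 = -78269583697507/332910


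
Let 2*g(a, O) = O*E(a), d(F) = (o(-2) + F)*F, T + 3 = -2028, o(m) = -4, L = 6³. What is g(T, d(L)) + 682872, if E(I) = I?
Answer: -45818904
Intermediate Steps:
L = 216
T = -2031 (T = -3 - 2028 = -2031)
d(F) = F*(-4 + F) (d(F) = (-4 + F)*F = F*(-4 + F))
g(a, O) = O*a/2 (g(a, O) = (O*a)/2 = O*a/2)
g(T, d(L)) + 682872 = (½)*(216*(-4 + 216))*(-2031) + 682872 = (½)*(216*212)*(-2031) + 682872 = (½)*45792*(-2031) + 682872 = -46501776 + 682872 = -45818904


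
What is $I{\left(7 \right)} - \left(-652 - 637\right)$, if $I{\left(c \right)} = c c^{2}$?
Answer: $1632$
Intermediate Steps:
$I{\left(c \right)} = c^{3}$
$I{\left(7 \right)} - \left(-652 - 637\right) = 7^{3} - \left(-652 - 637\right) = 343 - -1289 = 343 + 1289 = 1632$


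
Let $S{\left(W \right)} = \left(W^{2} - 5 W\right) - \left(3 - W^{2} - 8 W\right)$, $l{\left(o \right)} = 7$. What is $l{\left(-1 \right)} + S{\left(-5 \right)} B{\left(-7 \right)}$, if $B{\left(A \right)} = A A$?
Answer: $1575$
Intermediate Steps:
$B{\left(A \right)} = A^{2}$
$S{\left(W \right)} = -3 + 2 W^{2} + 3 W$ ($S{\left(W \right)} = \left(W^{2} - 5 W\right) + \left(-3 + W^{2} + 8 W\right) = -3 + 2 W^{2} + 3 W$)
$l{\left(-1 \right)} + S{\left(-5 \right)} B{\left(-7 \right)} = 7 + \left(-3 + 2 \left(-5\right)^{2} + 3 \left(-5\right)\right) \left(-7\right)^{2} = 7 + \left(-3 + 2 \cdot 25 - 15\right) 49 = 7 + \left(-3 + 50 - 15\right) 49 = 7 + 32 \cdot 49 = 7 + 1568 = 1575$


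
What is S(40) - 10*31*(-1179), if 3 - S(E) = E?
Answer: 365453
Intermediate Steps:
S(E) = 3 - E
S(40) - 10*31*(-1179) = (3 - 1*40) - 10*31*(-1179) = (3 - 40) - 310*(-1179) = -37 + 365490 = 365453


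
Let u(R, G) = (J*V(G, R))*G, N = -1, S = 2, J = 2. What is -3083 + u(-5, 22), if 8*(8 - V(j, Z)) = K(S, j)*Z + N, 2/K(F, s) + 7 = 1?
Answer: -8204/3 ≈ -2734.7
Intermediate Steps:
K(F, s) = -⅓ (K(F, s) = 2/(-7 + 1) = 2/(-6) = 2*(-⅙) = -⅓)
V(j, Z) = 65/8 + Z/24 (V(j, Z) = 8 - (-Z/3 - 1)/8 = 8 - (-1 - Z/3)/8 = 8 + (⅛ + Z/24) = 65/8 + Z/24)
u(R, G) = G*(65/4 + R/12) (u(R, G) = (2*(65/8 + R/24))*G = (65/4 + R/12)*G = G*(65/4 + R/12))
-3083 + u(-5, 22) = -3083 + (1/12)*22*(195 - 5) = -3083 + (1/12)*22*190 = -3083 + 1045/3 = -8204/3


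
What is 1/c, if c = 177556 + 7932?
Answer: 1/185488 ≈ 5.3912e-6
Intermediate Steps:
c = 185488
1/c = 1/185488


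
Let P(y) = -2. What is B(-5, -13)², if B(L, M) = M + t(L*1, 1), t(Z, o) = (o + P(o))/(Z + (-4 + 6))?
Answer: 1444/9 ≈ 160.44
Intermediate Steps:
t(Z, o) = (-2 + o)/(2 + Z) (t(Z, o) = (o - 2)/(Z + (-4 + 6)) = (-2 + o)/(Z + 2) = (-2 + o)/(2 + Z))
B(L, M) = M - 1/(2 + L) (B(L, M) = M + (-2 + 1)/(2 + L*1) = M - 1/(2 + L))
B(-5, -13)² = ((-1 - 13*(2 - 5))/(2 - 5))² = ((-1 - 13*(-3))/(-3))² = (-(-1 + 39)/3)² = (-⅓*38)² = (-38/3)² = 1444/9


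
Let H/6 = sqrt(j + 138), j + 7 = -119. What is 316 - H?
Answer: 316 - 12*sqrt(3) ≈ 295.22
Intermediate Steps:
j = -126 (j = -7 - 119 = -126)
H = 12*sqrt(3) (H = 6*sqrt(-126 + 138) = 6*sqrt(12) = 6*(2*sqrt(3)) = 12*sqrt(3) ≈ 20.785)
316 - H = 316 - 12*sqrt(3)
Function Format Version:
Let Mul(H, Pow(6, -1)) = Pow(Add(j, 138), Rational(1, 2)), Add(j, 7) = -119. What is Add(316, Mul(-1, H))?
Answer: Add(316, Mul(-12, Pow(3, Rational(1, 2)))) ≈ 295.22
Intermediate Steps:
j = -126 (j = Add(-7, -119) = -126)
H = Mul(12, Pow(3, Rational(1, 2))) (H = Mul(6, Pow(Add(-126, 138), Rational(1, 2))) = Mul(6, Pow(12, Rational(1, 2))) = Mul(6, Mul(2, Pow(3, Rational(1, 2)))) = Mul(12, Pow(3, Rational(1, 2))) ≈ 20.785)
Add(316, Mul(-1, H)) = Add(316, Mul(-1, Mul(12, Pow(3, Rational(1, 2))))) = Add(316, Mul(-12, Pow(3, Rational(1, 2))))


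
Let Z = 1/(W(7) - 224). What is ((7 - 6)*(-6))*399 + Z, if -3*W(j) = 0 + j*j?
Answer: -1726077/721 ≈ -2394.0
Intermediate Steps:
W(j) = -j**2/3 (W(j) = -(0 + j*j)/3 = -(0 + j**2)/3 = -j**2/3)
Z = -3/721 (Z = 1/(-1/3*7**2 - 224) = 1/(-1/3*49 - 224) = 1/(-49/3 - 224) = 1/(-721/3) = -3/721 ≈ -0.0041609)
((7 - 6)*(-6))*399 + Z = ((7 - 6)*(-6))*399 - 3/721 = (1*(-6))*399 - 3/721 = -6*399 - 3/721 = -2394 - 3/721 = -1726077/721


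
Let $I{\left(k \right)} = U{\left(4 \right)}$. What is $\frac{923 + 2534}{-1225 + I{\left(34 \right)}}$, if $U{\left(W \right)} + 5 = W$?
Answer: $- \frac{3457}{1226} \approx -2.8197$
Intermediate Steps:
$U{\left(W \right)} = -5 + W$
$I{\left(k \right)} = -1$ ($I{\left(k \right)} = -5 + 4 = -1$)
$\frac{923 + 2534}{-1225 + I{\left(34 \right)}} = \frac{923 + 2534}{-1225 - 1} = \frac{3457}{-1226} = 3457 \left(- \frac{1}{1226}\right) = - \frac{3457}{1226}$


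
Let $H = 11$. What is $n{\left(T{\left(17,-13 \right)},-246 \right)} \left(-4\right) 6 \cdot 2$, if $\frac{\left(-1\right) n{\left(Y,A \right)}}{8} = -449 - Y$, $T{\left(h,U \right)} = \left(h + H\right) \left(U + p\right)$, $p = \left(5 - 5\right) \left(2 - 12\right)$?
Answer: $-32640$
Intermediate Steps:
$p = 0$ ($p = 0 \left(-10\right) = 0$)
$T{\left(h,U \right)} = U \left(11 + h\right)$ ($T{\left(h,U \right)} = \left(h + 11\right) \left(U + 0\right) = \left(11 + h\right) U = U \left(11 + h\right)$)
$n{\left(Y,A \right)} = 3592 + 8 Y$ ($n{\left(Y,A \right)} = - 8 \left(-449 - Y\right) = 3592 + 8 Y$)
$n{\left(T{\left(17,-13 \right)},-246 \right)} \left(-4\right) 6 \cdot 2 = \left(3592 + 8 \left(- 13 \left(11 + 17\right)\right)\right) \left(-4\right) 6 \cdot 2 = \left(3592 + 8 \left(\left(-13\right) 28\right)\right) \left(\left(-24\right) 2\right) = \left(3592 + 8 \left(-364\right)\right) \left(-48\right) = \left(3592 - 2912\right) \left(-48\right) = 680 \left(-48\right) = -32640$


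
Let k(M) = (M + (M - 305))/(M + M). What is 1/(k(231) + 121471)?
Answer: 462/56119759 ≈ 8.2324e-6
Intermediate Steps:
k(M) = (-305 + 2*M)/(2*M) (k(M) = (M + (-305 + M))/((2*M)) = (-305 + 2*M)*(1/(2*M)) = (-305 + 2*M)/(2*M))
1/(k(231) + 121471) = 1/((-305/2 + 231)/231 + 121471) = 1/((1/231)*(157/2) + 121471) = 1/(157/462 + 121471) = 1/(56119759/462) = 462/56119759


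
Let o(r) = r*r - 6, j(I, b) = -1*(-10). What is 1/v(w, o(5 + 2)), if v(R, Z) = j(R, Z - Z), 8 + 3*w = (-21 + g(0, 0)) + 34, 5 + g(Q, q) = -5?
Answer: ⅒ ≈ 0.10000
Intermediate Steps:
g(Q, q) = -10 (g(Q, q) = -5 - 5 = -10)
j(I, b) = 10
w = -5/3 (w = -8/3 + ((-21 - 10) + 34)/3 = -8/3 + (-31 + 34)/3 = -8/3 + (⅓)*3 = -8/3 + 1 = -5/3 ≈ -1.6667)
o(r) = -6 + r² (o(r) = r² - 6 = -6 + r²)
v(R, Z) = 10
1/v(w, o(5 + 2)) = 1/10 = ⅒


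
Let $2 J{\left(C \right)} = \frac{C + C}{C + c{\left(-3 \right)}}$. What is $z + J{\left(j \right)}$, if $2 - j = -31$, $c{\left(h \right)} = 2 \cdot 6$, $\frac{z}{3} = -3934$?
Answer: $- \frac{177019}{15} \approx -11801.0$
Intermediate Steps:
$z = -11802$ ($z = 3 \left(-3934\right) = -11802$)
$c{\left(h \right)} = 12$
$j = 33$ ($j = 2 - -31 = 2 + 31 = 33$)
$J{\left(C \right)} = \frac{C}{12 + C}$ ($J{\left(C \right)} = \frac{\left(C + C\right) \frac{1}{C + 12}}{2} = \frac{2 C \frac{1}{12 + C}}{2} = \frac{C}{12 + C}$)
$z + J{\left(j \right)} = -11802 + \frac{33}{12 + 33} = -11802 + \frac{33}{45} = -11802 + 33 \cdot \frac{1}{45} = -11802 + \frac{11}{15} = - \frac{177019}{15}$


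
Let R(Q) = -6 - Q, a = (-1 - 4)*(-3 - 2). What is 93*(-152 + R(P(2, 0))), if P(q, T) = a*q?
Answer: -19344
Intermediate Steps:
a = 25 (a = -5*(-5) = 25)
P(q, T) = 25*q
93*(-152 + R(P(2, 0))) = 93*(-152 + (-6 - 25*2)) = 93*(-152 + (-6 - 1*50)) = 93*(-152 + (-6 - 50)) = 93*(-152 - 56) = 93*(-208) = -19344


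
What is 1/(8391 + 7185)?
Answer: 1/15576 ≈ 6.4201e-5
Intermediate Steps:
1/(8391 + 7185) = 1/15576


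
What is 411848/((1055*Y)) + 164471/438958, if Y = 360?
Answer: 30406257523/20839531050 ≈ 1.4591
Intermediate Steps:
411848/((1055*Y)) + 164471/438958 = 411848/((1055*360)) + 164471/438958 = 411848/379800 + 164471*(1/438958) = 411848*(1/379800) + 164471/438958 = 51481/47475 + 164471/438958 = 30406257523/20839531050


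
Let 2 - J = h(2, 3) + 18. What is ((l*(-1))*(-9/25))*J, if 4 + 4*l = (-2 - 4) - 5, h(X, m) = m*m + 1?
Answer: 351/10 ≈ 35.100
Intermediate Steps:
h(X, m) = 1 + m**2 (h(X, m) = m**2 + 1 = 1 + m**2)
l = -15/4 (l = -1 + ((-2 - 4) - 5)/4 = -1 + (-6 - 5)/4 = -1 + (1/4)*(-11) = -1 - 11/4 = -15/4 ≈ -3.7500)
J = -26 (J = 2 - ((1 + 3**2) + 18) = 2 - ((1 + 9) + 18) = 2 - (10 + 18) = 2 - 1*28 = 2 - 28 = -26)
((l*(-1))*(-9/25))*J = ((-15/4*(-1))*(-9/25))*(-26) = (15*(-9*1/25)/4)*(-26) = ((15/4)*(-9/25))*(-26) = -27/20*(-26) = 351/10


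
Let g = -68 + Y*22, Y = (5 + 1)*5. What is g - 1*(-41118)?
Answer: 41710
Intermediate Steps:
Y = 30 (Y = 6*5 = 30)
g = 592 (g = -68 + 30*22 = -68 + 660 = 592)
g - 1*(-41118) = 592 - 1*(-41118) = 592 + 41118 = 41710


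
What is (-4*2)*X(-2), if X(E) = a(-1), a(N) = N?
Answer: 8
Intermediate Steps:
X(E) = -1
(-4*2)*X(-2) = -4*2*(-1) = -8*(-1) = 8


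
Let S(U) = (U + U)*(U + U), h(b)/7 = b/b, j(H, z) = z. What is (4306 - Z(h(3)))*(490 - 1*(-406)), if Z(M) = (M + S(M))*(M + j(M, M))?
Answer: 1311744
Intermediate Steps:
h(b) = 7 (h(b) = 7*(b/b) = 7*1 = 7)
S(U) = 4*U**2 (S(U) = (2*U)*(2*U) = 4*U**2)
Z(M) = 2*M*(M + 4*M**2) (Z(M) = (M + 4*M**2)*(M + M) = (M + 4*M**2)*(2*M) = 2*M*(M + 4*M**2))
(4306 - Z(h(3)))*(490 - 1*(-406)) = (4306 - 7**2*(2 + 8*7))*(490 - 1*(-406)) = (4306 - 49*(2 + 56))*(490 + 406) = (4306 - 49*58)*896 = (4306 - 1*2842)*896 = (4306 - 2842)*896 = 1464*896 = 1311744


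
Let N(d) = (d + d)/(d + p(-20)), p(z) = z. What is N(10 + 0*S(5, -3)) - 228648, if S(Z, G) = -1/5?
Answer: -228650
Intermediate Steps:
S(Z, G) = -⅕ (S(Z, G) = -1*⅕ = -⅕)
N(d) = 2*d/(-20 + d) (N(d) = (d + d)/(d - 20) = (2*d)/(-20 + d) = 2*d/(-20 + d))
N(10 + 0*S(5, -3)) - 228648 = 2*(10 + 0*(-⅕))/(-20 + (10 + 0*(-⅕))) - 228648 = 2*(10 + 0)/(-20 + (10 + 0)) - 228648 = 2*10/(-20 + 10) - 228648 = 2*10/(-10) - 228648 = 2*10*(-⅒) - 228648 = -2 - 228648 = -228650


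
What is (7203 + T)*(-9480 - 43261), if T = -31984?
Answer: 1306974721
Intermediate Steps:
(7203 + T)*(-9480 - 43261) = (7203 - 31984)*(-9480 - 43261) = -24781*(-52741) = 1306974721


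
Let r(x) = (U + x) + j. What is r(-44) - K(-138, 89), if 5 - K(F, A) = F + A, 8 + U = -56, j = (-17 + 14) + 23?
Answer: -142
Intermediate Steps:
j = 20 (j = -3 + 23 = 20)
U = -64 (U = -8 - 56 = -64)
r(x) = -44 + x (r(x) = (-64 + x) + 20 = -44 + x)
K(F, A) = 5 - A - F (K(F, A) = 5 - (F + A) = 5 - (A + F) = 5 + (-A - F) = 5 - A - F)
r(-44) - K(-138, 89) = (-44 - 44) - (5 - 1*89 - 1*(-138)) = -88 - (5 - 89 + 138) = -88 - 1*54 = -88 - 54 = -142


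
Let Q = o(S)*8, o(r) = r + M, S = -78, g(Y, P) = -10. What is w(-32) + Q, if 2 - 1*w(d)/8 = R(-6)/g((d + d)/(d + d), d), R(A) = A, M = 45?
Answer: -1264/5 ≈ -252.80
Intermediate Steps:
o(r) = 45 + r (o(r) = r + 45 = 45 + r)
Q = -264 (Q = (45 - 78)*8 = -33*8 = -264)
w(d) = 56/5 (w(d) = 16 - (-48)/(-10) = 16 - (-48)*(-1)/10 = 16 - 8*3/5 = 16 - 24/5 = 56/5)
w(-32) + Q = 56/5 - 264 = -1264/5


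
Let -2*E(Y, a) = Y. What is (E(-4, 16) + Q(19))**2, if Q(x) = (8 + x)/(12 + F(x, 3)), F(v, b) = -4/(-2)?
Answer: 3025/196 ≈ 15.434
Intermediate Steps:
F(v, b) = 2 (F(v, b) = -4*(-1/2) = 2)
E(Y, a) = -Y/2
Q(x) = 4/7 + x/14 (Q(x) = (8 + x)/(12 + 2) = (8 + x)/14 = (8 + x)*(1/14) = 4/7 + x/14)
(E(-4, 16) + Q(19))**2 = (-1/2*(-4) + (4/7 + (1/14)*19))**2 = (2 + (4/7 + 19/14))**2 = (2 + 27/14)**2 = (55/14)**2 = 3025/196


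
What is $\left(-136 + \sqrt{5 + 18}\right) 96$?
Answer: $-13056 + 96 \sqrt{23} \approx -12596.0$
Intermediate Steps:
$\left(-136 + \sqrt{5 + 18}\right) 96 = \left(-136 + \sqrt{23}\right) 96 = -13056 + 96 \sqrt{23}$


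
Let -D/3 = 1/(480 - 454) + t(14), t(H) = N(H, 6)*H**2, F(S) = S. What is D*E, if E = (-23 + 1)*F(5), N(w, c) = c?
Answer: 5045205/13 ≈ 3.8809e+5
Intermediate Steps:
t(H) = 6*H**2
D = -91731/26 (D = -3*(1/(480 - 454) + 6*14**2) = -3*(1/26 + 6*196) = -3*(1/26 + 1176) = -3*30577/26 = -91731/26 ≈ -3528.1)
E = -110 (E = (-23 + 1)*5 = -22*5 = -110)
D*E = -91731/26*(-110) = 5045205/13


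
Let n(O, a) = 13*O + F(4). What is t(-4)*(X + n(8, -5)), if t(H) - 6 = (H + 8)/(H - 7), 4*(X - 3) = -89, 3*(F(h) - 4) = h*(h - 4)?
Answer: 11005/22 ≈ 500.23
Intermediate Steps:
F(h) = 4 + h*(-4 + h)/3 (F(h) = 4 + (h*(h - 4))/3 = 4 + (h*(-4 + h))/3 = 4 + h*(-4 + h)/3)
X = -77/4 (X = 3 + (¼)*(-89) = 3 - 89/4 = -77/4 ≈ -19.250)
n(O, a) = 4 + 13*O (n(O, a) = 13*O + (4 - 4/3*4 + (⅓)*4²) = 13*O + (4 - 16/3 + (⅓)*16) = 13*O + (4 - 16/3 + 16/3) = 13*O + 4 = 4 + 13*O)
t(H) = 6 + (8 + H)/(-7 + H) (t(H) = 6 + (H + 8)/(H - 7) = 6 + (8 + H)/(-7 + H))
t(-4)*(X + n(8, -5)) = ((-34 + 7*(-4))/(-7 - 4))*(-77/4 + (4 + 13*8)) = ((-34 - 28)/(-11))*(-77/4 + (4 + 104)) = (-1/11*(-62))*(-77/4 + 108) = (62/11)*(355/4) = 11005/22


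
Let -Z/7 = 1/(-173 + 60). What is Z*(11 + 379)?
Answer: 2730/113 ≈ 24.159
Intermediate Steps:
Z = 7/113 (Z = -7/(-173 + 60) = -7/(-113) = -7*(-1/113) = 7/113 ≈ 0.061947)
Z*(11 + 379) = 7*(11 + 379)/113 = (7/113)*390 = 2730/113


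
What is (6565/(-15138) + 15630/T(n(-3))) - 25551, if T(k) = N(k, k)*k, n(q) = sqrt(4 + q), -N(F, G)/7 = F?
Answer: -2944190161/105966 ≈ -27784.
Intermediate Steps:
N(F, G) = -7*F
T(k) = -7*k**2 (T(k) = (-7*k)*k = -7*k**2)
(6565/(-15138) + 15630/T(n(-3))) - 25551 = (6565/(-15138) + 15630/((-7*(sqrt(4 - 3))**2))) - 25551 = (6565*(-1/15138) + 15630/((-7*(sqrt(1))**2))) - 25551 = (-6565/15138 + 15630/((-7*1**2))) - 25551 = (-6565/15138 + 15630/((-7*1))) - 25551 = (-6565/15138 + 15630/(-7)) - 25551 = (-6565/15138 + 15630*(-1/7)) - 25551 = (-6565/15138 - 15630/7) - 25551 = -236652895/105966 - 25551 = -2944190161/105966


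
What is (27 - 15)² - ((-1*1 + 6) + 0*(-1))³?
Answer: 19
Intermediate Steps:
(27 - 15)² - ((-1*1 + 6) + 0*(-1))³ = 12² - ((-1 + 6) + 0)³ = 144 - (5 + 0)³ = 144 - 1*5³ = 144 - 1*125 = 144 - 125 = 19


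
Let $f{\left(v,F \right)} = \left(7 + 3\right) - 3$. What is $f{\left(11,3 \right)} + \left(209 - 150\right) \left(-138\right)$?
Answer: $-8135$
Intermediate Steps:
$f{\left(v,F \right)} = 7$ ($f{\left(v,F \right)} = 10 - 3 = 7$)
$f{\left(11,3 \right)} + \left(209 - 150\right) \left(-138\right) = 7 + \left(209 - 150\right) \left(-138\right) = 7 + 59 \left(-138\right) = 7 - 8142 = -8135$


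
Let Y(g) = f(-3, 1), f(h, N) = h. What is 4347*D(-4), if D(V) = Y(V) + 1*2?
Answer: -4347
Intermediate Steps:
Y(g) = -3
D(V) = -1 (D(V) = -3 + 1*2 = -3 + 2 = -1)
4347*D(-4) = 4347*(-1) = -4347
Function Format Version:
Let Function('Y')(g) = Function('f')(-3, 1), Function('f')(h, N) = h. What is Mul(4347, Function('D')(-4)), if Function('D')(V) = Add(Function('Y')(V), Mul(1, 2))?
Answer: -4347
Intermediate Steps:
Function('Y')(g) = -3
Function('D')(V) = -1 (Function('D')(V) = Add(-3, Mul(1, 2)) = Add(-3, 2) = -1)
Mul(4347, Function('D')(-4)) = Mul(4347, -1) = -4347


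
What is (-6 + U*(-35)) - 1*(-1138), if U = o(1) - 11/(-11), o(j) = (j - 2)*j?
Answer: 1132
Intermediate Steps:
o(j) = j*(-2 + j) (o(j) = (-2 + j)*j = j*(-2 + j))
U = 0 (U = 1*(-2 + 1) - 11/(-11) = 1*(-1) - 11*(-1)/11 = -1 - 1*(-1) = -1 + 1 = 0)
(-6 + U*(-35)) - 1*(-1138) = (-6 + 0*(-35)) - 1*(-1138) = (-6 + 0) + 1138 = -6 + 1138 = 1132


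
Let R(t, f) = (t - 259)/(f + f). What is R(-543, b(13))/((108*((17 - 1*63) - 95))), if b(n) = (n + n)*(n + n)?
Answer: 401/10294128 ≈ 3.8954e-5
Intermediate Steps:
b(n) = 4*n² (b(n) = (2*n)*(2*n) = 4*n²)
R(t, f) = (-259 + t)/(2*f) (R(t, f) = (-259 + t)/((2*f)) = (-259 + t)*(1/(2*f)) = (-259 + t)/(2*f))
R(-543, b(13))/((108*((17 - 1*63) - 95))) = ((-259 - 543)/(2*((4*13²))))/((108*((17 - 1*63) - 95))) = ((½)*(-802)/(4*169))/((108*((17 - 63) - 95))) = ((½)*(-802)/676)/((108*(-46 - 95))) = ((½)*(1/676)*(-802))/((108*(-141))) = -401/676/(-15228) = -401/676*(-1/15228) = 401/10294128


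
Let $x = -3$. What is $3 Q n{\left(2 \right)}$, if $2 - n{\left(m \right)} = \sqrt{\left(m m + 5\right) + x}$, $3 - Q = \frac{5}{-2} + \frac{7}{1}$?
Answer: $-9 + \frac{9 \sqrt{6}}{2} \approx 2.0227$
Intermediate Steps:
$Q = - \frac{3}{2}$ ($Q = 3 - \left(\frac{5}{-2} + \frac{7}{1}\right) = 3 - \left(5 \left(- \frac{1}{2}\right) + 7 \cdot 1\right) = 3 - \left(- \frac{5}{2} + 7\right) = 3 - \frac{9}{2} = - \frac{3}{2} \approx -1.5$)
$n{\left(m \right)} = 2 - \sqrt{2 + m^{2}}$ ($n{\left(m \right)} = 2 - \sqrt{\left(m m + 5\right) - 3} = 2 - \sqrt{\left(m^{2} + 5\right) - 3} = 2 - \sqrt{\left(5 + m^{2}\right) - 3} = 2 - \sqrt{2 + m^{2}}$)
$3 Q n{\left(2 \right)} = 3 \left(- \frac{3}{2}\right) \left(2 - \sqrt{2 + 2^{2}}\right) = - \frac{9 \left(2 - \sqrt{2 + 4}\right)}{2} = - \frac{9 \left(2 - \sqrt{6}\right)}{2} = -9 + \frac{9 \sqrt{6}}{2}$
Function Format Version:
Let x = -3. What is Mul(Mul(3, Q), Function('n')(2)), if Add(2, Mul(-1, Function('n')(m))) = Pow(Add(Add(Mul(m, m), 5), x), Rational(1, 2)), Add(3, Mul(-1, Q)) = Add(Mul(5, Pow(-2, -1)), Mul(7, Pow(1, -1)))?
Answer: Add(-9, Mul(Rational(9, 2), Pow(6, Rational(1, 2)))) ≈ 2.0227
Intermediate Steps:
Q = Rational(-3, 2) (Q = Add(3, Mul(-1, Add(Mul(5, Pow(-2, -1)), Mul(7, Pow(1, -1))))) = Add(3, Mul(-1, Add(Mul(5, Rational(-1, 2)), Mul(7, 1)))) = Add(3, Mul(-1, Add(Rational(-5, 2), 7))) = Add(3, Mul(-1, Rational(9, 2))) = Add(3, Rational(-9, 2)) = Rational(-3, 2) ≈ -1.5000)
Function('n')(m) = Add(2, Mul(-1, Pow(Add(2, Pow(m, 2)), Rational(1, 2)))) (Function('n')(m) = Add(2, Mul(-1, Pow(Add(Add(Mul(m, m), 5), -3), Rational(1, 2)))) = Add(2, Mul(-1, Pow(Add(Add(Pow(m, 2), 5), -3), Rational(1, 2)))) = Add(2, Mul(-1, Pow(Add(Add(5, Pow(m, 2)), -3), Rational(1, 2)))) = Add(2, Mul(-1, Pow(Add(2, Pow(m, 2)), Rational(1, 2)))))
Mul(Mul(3, Q), Function('n')(2)) = Mul(Mul(3, Rational(-3, 2)), Add(2, Mul(-1, Pow(Add(2, Pow(2, 2)), Rational(1, 2))))) = Mul(Rational(-9, 2), Add(2, Mul(-1, Pow(Add(2, 4), Rational(1, 2))))) = Mul(Rational(-9, 2), Add(2, Mul(-1, Pow(6, Rational(1, 2))))) = Add(-9, Mul(Rational(9, 2), Pow(6, Rational(1, 2))))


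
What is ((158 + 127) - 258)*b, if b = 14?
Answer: 378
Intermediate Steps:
((158 + 127) - 258)*b = ((158 + 127) - 258)*14 = (285 - 258)*14 = 27*14 = 378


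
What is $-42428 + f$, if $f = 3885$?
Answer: $-38543$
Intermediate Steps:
$-42428 + f = -42428 + 3885 = -38543$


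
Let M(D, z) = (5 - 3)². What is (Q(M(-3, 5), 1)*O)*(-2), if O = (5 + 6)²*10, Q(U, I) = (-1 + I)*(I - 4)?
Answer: 0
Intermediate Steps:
M(D, z) = 4 (M(D, z) = 2² = 4)
Q(U, I) = (-1 + I)*(-4 + I)
O = 1210 (O = 11²*10 = 121*10 = 1210)
(Q(M(-3, 5), 1)*O)*(-2) = ((4 + 1² - 5*1)*1210)*(-2) = ((4 + 1 - 5)*1210)*(-2) = (0*1210)*(-2) = 0*(-2) = 0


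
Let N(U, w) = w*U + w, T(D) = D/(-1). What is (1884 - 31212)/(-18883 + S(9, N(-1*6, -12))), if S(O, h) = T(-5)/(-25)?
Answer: 3055/1967 ≈ 1.5531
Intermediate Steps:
T(D) = -D (T(D) = D*(-1) = -D)
N(U, w) = w + U*w (N(U, w) = U*w + w = w + U*w)
S(O, h) = -⅕ (S(O, h) = -1*(-5)/(-25) = 5*(-1/25) = -⅕)
(1884 - 31212)/(-18883 + S(9, N(-1*6, -12))) = (1884 - 31212)/(-18883 - ⅕) = -29328/(-94416/5) = -29328*(-5/94416) = 3055/1967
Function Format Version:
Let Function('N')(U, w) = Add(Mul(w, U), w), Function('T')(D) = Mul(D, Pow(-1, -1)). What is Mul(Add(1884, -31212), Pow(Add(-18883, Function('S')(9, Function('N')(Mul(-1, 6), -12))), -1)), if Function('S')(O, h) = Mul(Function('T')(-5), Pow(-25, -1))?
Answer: Rational(3055, 1967) ≈ 1.5531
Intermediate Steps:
Function('T')(D) = Mul(-1, D) (Function('T')(D) = Mul(D, -1) = Mul(-1, D))
Function('N')(U, w) = Add(w, Mul(U, w)) (Function('N')(U, w) = Add(Mul(U, w), w) = Add(w, Mul(U, w)))
Function('S')(O, h) = Rational(-1, 5) (Function('S')(O, h) = Mul(Mul(-1, -5), Pow(-25, -1)) = Mul(5, Rational(-1, 25)) = Rational(-1, 5))
Mul(Add(1884, -31212), Pow(Add(-18883, Function('S')(9, Function('N')(Mul(-1, 6), -12))), -1)) = Mul(Add(1884, -31212), Pow(Add(-18883, Rational(-1, 5)), -1)) = Mul(-29328, Pow(Rational(-94416, 5), -1)) = Mul(-29328, Rational(-5, 94416)) = Rational(3055, 1967)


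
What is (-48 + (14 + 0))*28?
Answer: -952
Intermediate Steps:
(-48 + (14 + 0))*28 = (-48 + 14)*28 = -34*28 = -952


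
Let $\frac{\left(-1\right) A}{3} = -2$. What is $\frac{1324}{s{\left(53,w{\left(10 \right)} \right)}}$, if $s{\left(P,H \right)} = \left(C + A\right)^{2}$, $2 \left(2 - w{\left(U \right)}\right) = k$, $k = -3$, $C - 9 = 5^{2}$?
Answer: $\frac{331}{400} \approx 0.8275$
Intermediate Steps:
$A = 6$ ($A = \left(-3\right) \left(-2\right) = 6$)
$C = 34$ ($C = 9 + 5^{2} = 9 + 25 = 34$)
$w{\left(U \right)} = \frac{7}{2}$ ($w{\left(U \right)} = 2 - - \frac{3}{2} = 2 + \frac{3}{2} = \frac{7}{2}$)
$s{\left(P,H \right)} = 1600$ ($s{\left(P,H \right)} = \left(34 + 6\right)^{2} = 40^{2} = 1600$)
$\frac{1324}{s{\left(53,w{\left(10 \right)} \right)}} = \frac{1324}{1600} = 1324 \cdot \frac{1}{1600} = \frac{331}{400}$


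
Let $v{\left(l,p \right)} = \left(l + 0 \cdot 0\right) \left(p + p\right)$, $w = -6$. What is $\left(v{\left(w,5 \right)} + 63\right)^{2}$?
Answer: $9$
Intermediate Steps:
$v{\left(l,p \right)} = 2 l p$ ($v{\left(l,p \right)} = \left(l + 0\right) 2 p = l 2 p = 2 l p$)
$\left(v{\left(w,5 \right)} + 63\right)^{2} = \left(2 \left(-6\right) 5 + 63\right)^{2} = \left(-60 + 63\right)^{2} = 3^{2} = 9$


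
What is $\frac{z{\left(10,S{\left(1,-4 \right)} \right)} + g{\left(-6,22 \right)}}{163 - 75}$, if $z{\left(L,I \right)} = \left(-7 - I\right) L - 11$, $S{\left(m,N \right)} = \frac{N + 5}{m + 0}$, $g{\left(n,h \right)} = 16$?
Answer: $- \frac{75}{88} \approx -0.85227$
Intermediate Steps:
$S{\left(m,N \right)} = \frac{5 + N}{m}$
$z{\left(L,I \right)} = -11 + L \left(-7 - I\right)$ ($z{\left(L,I \right)} = L \left(-7 - I\right) - 11 = -11 + L \left(-7 - I\right)$)
$\frac{z{\left(10,S{\left(1,-4 \right)} \right)} + g{\left(-6,22 \right)}}{163 - 75} = \frac{\left(-11 - 70 - \frac{5 - 4}{1} \cdot 10\right) + 16}{163 - 75} = \frac{\left(-11 - 70 - 1 \cdot 1 \cdot 10\right) + 16}{88} = \left(\left(-11 - 70 - 1 \cdot 10\right) + 16\right) \frac{1}{88} = \left(\left(-11 - 70 - 10\right) + 16\right) \frac{1}{88} = \left(-91 + 16\right) \frac{1}{88} = \left(-75\right) \frac{1}{88} = - \frac{75}{88}$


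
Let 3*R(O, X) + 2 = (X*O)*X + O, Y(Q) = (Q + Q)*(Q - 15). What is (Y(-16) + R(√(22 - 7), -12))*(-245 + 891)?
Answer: 1921204/3 + 93670*√15/3 ≈ 7.6133e+5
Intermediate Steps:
Y(Q) = 2*Q*(-15 + Q) (Y(Q) = (2*Q)*(-15 + Q) = 2*Q*(-15 + Q))
R(O, X) = -⅔ + O/3 + O*X²/3 (R(O, X) = -⅔ + ((X*O)*X + O)/3 = -⅔ + ((O*X)*X + O)/3 = -⅔ + (O*X² + O)/3 = -⅔ + (O + O*X²)/3 = -⅔ + (O/3 + O*X²/3) = -⅔ + O/3 + O*X²/3)
(Y(-16) + R(√(22 - 7), -12))*(-245 + 891) = (2*(-16)*(-15 - 16) + (-⅔ + √(22 - 7)/3 + (⅓)*√(22 - 7)*(-12)²))*(-245 + 891) = (2*(-16)*(-31) + (-⅔ + √15/3 + (⅓)*√15*144))*646 = (992 + (-⅔ + √15/3 + 48*√15))*646 = (992 + (-⅔ + 145*√15/3))*646 = (2974/3 + 145*√15/3)*646 = 1921204/3 + 93670*√15/3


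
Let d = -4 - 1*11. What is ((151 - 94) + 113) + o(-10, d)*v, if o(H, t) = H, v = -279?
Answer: 2960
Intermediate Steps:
d = -15 (d = -4 - 11 = -15)
((151 - 94) + 113) + o(-10, d)*v = ((151 - 94) + 113) - 10*(-279) = (57 + 113) + 2790 = 170 + 2790 = 2960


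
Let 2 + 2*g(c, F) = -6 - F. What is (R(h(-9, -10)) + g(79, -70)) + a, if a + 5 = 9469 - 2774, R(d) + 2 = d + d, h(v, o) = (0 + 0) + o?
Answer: 6699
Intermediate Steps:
g(c, F) = -4 - F/2 (g(c, F) = -1 + (-6 - F)/2 = -1 + (-3 - F/2) = -4 - F/2)
h(v, o) = o (h(v, o) = 0 + o = o)
R(d) = -2 + 2*d (R(d) = -2 + (d + d) = -2 + 2*d)
a = 6690 (a = -5 + (9469 - 2774) = -5 + 6695 = 6690)
(R(h(-9, -10)) + g(79, -70)) + a = ((-2 + 2*(-10)) + (-4 - ½*(-70))) + 6690 = ((-2 - 20) + (-4 + 35)) + 6690 = (-22 + 31) + 6690 = 9 + 6690 = 6699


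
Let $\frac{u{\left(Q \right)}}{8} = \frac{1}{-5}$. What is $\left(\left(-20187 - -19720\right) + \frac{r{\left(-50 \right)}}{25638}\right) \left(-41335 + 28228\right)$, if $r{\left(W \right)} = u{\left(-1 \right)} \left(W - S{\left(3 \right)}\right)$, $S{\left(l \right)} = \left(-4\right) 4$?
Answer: $\frac{130773908501}{21365} \approx 6.1209 \cdot 10^{6}$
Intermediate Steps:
$u{\left(Q \right)} = - \frac{8}{5}$ ($u{\left(Q \right)} = \frac{8}{-5} = 8 \left(- \frac{1}{5}\right) = - \frac{8}{5}$)
$S{\left(l \right)} = -16$
$r{\left(W \right)} = - \frac{128}{5} - \frac{8 W}{5}$ ($r{\left(W \right)} = - \frac{8 \left(W - -16\right)}{5} = - \frac{8 \left(W + 16\right)}{5} = - \frac{8 \left(16 + W\right)}{5} = - \frac{128}{5} - \frac{8 W}{5}$)
$\left(\left(-20187 - -19720\right) + \frac{r{\left(-50 \right)}}{25638}\right) \left(-41335 + 28228\right) = \left(\left(-20187 - -19720\right) + \frac{- \frac{128}{5} - -80}{25638}\right) \left(-41335 + 28228\right) = \left(\left(-20187 + 19720\right) + \left(- \frac{128}{5} + 80\right) \frac{1}{25638}\right) \left(-13107\right) = \left(-467 + \frac{272}{5} \cdot \frac{1}{25638}\right) \left(-13107\right) = \left(-467 + \frac{136}{64095}\right) \left(-13107\right) = \left(- \frac{29932229}{64095}\right) \left(-13107\right) = \frac{130773908501}{21365}$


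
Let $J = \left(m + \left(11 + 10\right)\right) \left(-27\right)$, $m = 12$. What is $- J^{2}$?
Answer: $-793881$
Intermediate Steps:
$J = -891$ ($J = \left(12 + \left(11 + 10\right)\right) \left(-27\right) = \left(12 + 21\right) \left(-27\right) = 33 \left(-27\right) = -891$)
$- J^{2} = - \left(-891\right)^{2} = \left(-1\right) 793881 = -793881$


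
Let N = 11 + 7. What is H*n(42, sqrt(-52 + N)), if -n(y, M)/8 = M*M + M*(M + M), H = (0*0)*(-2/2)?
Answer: 0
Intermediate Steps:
N = 18
H = 0 (H = 0*(-2*1/2) = 0*(-1) = 0)
n(y, M) = -24*M**2 (n(y, M) = -8*(M*M + M*(M + M)) = -8*(M**2 + M*(2*M)) = -8*(M**2 + 2*M**2) = -24*M**2)
H*n(42, sqrt(-52 + N)) = 0*(-24*(sqrt(-52 + 18))**2) = 0*(-24*(sqrt(-34))**2) = 0*(-24*(I*sqrt(34))**2) = 0*(-24*(-34)) = 0*816 = 0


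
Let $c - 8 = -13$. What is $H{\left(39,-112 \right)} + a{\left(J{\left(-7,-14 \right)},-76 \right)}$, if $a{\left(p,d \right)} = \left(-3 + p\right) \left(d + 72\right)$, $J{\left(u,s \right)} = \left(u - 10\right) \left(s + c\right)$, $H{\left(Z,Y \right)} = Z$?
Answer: $-1241$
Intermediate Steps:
$c = -5$ ($c = 8 - 13 = -5$)
$J{\left(u,s \right)} = \left(-10 + u\right) \left(-5 + s\right)$ ($J{\left(u,s \right)} = \left(u - 10\right) \left(s - 5\right) = \left(-10 + u\right) \left(-5 + s\right)$)
$a{\left(p,d \right)} = \left(-3 + p\right) \left(72 + d\right)$
$H{\left(39,-112 \right)} + a{\left(J{\left(-7,-14 \right)},-76 \right)} = 39 - \left(-12 + 4 \left(50 - -140 - -35 - -98\right)\right) = 39 + \left(-216 + 228 + 72 \left(50 + 140 + 35 + 98\right) - 76 \left(50 + 140 + 35 + 98\right)\right) = 39 + \left(-216 + 228 + 72 \cdot 323 - 24548\right) = 39 + \left(-216 + 228 + 23256 - 24548\right) = 39 - 1280 = -1241$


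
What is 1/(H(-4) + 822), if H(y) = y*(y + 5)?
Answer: 1/818 ≈ 0.0012225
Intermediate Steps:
H(y) = y*(5 + y)
1/(H(-4) + 822) = 1/(-4*(5 - 4) + 822) = 1/(-4*1 + 822) = 1/(-4 + 822) = 1/818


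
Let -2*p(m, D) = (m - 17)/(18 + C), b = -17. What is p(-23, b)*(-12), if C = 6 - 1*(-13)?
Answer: -240/37 ≈ -6.4865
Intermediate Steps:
C = 19 (C = 6 + 13 = 19)
p(m, D) = 17/74 - m/74 (p(m, D) = -(m - 17)/(2*(18 + 19)) = -(-17 + m)/(2*37) = -(-17/37 + m/37)/2 = 17/74 - m/74)
p(-23, b)*(-12) = (17/74 - 1/74*(-23))*(-12) = (17/74 + 23/74)*(-12) = (20/37)*(-12) = -240/37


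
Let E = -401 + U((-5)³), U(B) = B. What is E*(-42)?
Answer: 22092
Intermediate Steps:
E = -526 (E = -401 + (-5)³ = -401 - 125 = -526)
E*(-42) = -526*(-42) = 22092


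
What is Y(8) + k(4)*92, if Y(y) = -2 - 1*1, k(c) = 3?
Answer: 273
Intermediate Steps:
Y(y) = -3 (Y(y) = -2 - 1 = -3)
Y(8) + k(4)*92 = -3 + 3*92 = -3 + 276 = 273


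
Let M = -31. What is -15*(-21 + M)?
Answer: 780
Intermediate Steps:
-15*(-21 + M) = -15*(-21 - 31) = -15*(-52) = 780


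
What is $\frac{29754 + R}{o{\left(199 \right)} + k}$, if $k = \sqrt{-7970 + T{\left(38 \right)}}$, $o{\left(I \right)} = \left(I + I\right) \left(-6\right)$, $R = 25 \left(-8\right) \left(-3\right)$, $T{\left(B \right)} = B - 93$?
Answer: $- \frac{24161784}{1903523} - \frac{50590 i \sqrt{321}}{1903523} \approx -12.693 - 0.47617 i$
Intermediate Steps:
$T{\left(B \right)} = -93 + B$
$R = 600$ ($R = \left(-200\right) \left(-3\right) = 600$)
$o{\left(I \right)} = - 12 I$ ($o{\left(I \right)} = 2 I \left(-6\right) = - 12 I$)
$k = 5 i \sqrt{321}$ ($k = \sqrt{-7970 + \left(-93 + 38\right)} = \sqrt{-7970 - 55} = \sqrt{-8025} = 5 i \sqrt{321} \approx 89.582 i$)
$\frac{29754 + R}{o{\left(199 \right)} + k} = \frac{29754 + 600}{\left(-12\right) 199 + 5 i \sqrt{321}} = \frac{30354}{-2388 + 5 i \sqrt{321}}$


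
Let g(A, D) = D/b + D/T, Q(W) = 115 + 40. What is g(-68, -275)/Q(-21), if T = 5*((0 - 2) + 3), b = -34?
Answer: -319/1054 ≈ -0.30266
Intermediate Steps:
Q(W) = 155
T = 5 (T = 5*(-2 + 3) = 5*1 = 5)
g(A, D) = 29*D/170 (g(A, D) = D/(-34) + D/5 = D*(-1/34) + D*(1/5) = -D/34 + D/5 = 29*D/170)
g(-68, -275)/Q(-21) = ((29/170)*(-275))/155 = -1595/34*1/155 = -319/1054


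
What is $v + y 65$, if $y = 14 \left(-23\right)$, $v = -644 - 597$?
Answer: $-22171$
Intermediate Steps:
$v = -1241$ ($v = -644 - 597 = -1241$)
$y = -322$
$v + y 65 = -1241 - 20930 = -22171$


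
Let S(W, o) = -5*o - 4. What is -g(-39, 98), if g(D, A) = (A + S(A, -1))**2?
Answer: -9801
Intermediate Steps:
S(W, o) = -4 - 5*o
g(D, A) = (1 + A)**2 (g(D, A) = (A + (-4 - 5*(-1)))**2 = (A + (-4 + 5))**2 = (A + 1)**2 = (1 + A)**2)
-g(-39, 98) = -(1 + 98)**2 = -1*99**2 = -1*9801 = -9801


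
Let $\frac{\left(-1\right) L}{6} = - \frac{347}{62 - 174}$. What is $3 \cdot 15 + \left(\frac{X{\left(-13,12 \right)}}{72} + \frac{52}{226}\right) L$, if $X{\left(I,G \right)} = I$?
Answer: $\frac{6694399}{151872} \approx 44.079$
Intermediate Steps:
$L = - \frac{1041}{56}$ ($L = - 6 \left(- \frac{347}{62 - 174}\right) = - 6 \left(- \frac{347}{-112}\right) = - 6 \left(\left(-347\right) \left(- \frac{1}{112}\right)\right) = \left(-6\right) \frac{347}{112} = - \frac{1041}{56} \approx -18.589$)
$3 \cdot 15 + \left(\frac{X{\left(-13,12 \right)}}{72} + \frac{52}{226}\right) L = 3 \cdot 15 + \left(- \frac{13}{72} + \frac{52}{226}\right) \left(- \frac{1041}{56}\right) = 45 + \left(\left(-13\right) \frac{1}{72} + 52 \cdot \frac{1}{226}\right) \left(- \frac{1041}{56}\right) = 45 + \left(- \frac{13}{72} + \frac{26}{113}\right) \left(- \frac{1041}{56}\right) = 45 + \frac{403}{8136} \left(- \frac{1041}{56}\right) = 45 - \frac{139841}{151872} = \frac{6694399}{151872}$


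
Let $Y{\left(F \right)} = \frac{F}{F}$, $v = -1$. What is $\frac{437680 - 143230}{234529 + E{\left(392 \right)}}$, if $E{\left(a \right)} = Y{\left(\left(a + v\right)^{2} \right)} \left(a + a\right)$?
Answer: $\frac{22650}{18101} \approx 1.2513$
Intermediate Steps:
$Y{\left(F \right)} = 1$
$E{\left(a \right)} = 2 a$ ($E{\left(a \right)} = 1 \left(a + a\right) = 1 \cdot 2 a = 2 a$)
$\frac{437680 - 143230}{234529 + E{\left(392 \right)}} = \frac{437680 - 143230}{234529 + 2 \cdot 392} = \frac{437680 - 143230}{234529 + 784} = \frac{437680 - 143230}{235313} = 294450 \cdot \frac{1}{235313} = \frac{22650}{18101}$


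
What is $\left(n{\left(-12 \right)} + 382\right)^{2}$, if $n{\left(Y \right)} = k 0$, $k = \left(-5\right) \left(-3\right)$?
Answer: $145924$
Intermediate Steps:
$k = 15$
$n{\left(Y \right)} = 0$ ($n{\left(Y \right)} = 15 \cdot 0 = 0$)
$\left(n{\left(-12 \right)} + 382\right)^{2} = \left(0 + 382\right)^{2} = 382^{2} = 145924$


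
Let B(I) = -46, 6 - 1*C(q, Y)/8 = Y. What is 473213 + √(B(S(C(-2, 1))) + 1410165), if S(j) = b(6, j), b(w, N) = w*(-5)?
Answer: 473213 + √1410119 ≈ 4.7440e+5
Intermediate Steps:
C(q, Y) = 48 - 8*Y
b(w, N) = -5*w
S(j) = -30 (S(j) = -5*6 = -30)
473213 + √(B(S(C(-2, 1))) + 1410165) = 473213 + √(-46 + 1410165) = 473213 + √1410119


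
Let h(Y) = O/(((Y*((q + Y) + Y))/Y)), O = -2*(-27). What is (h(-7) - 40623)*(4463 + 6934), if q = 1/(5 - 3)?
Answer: -463025919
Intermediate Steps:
q = ½ (q = 1/2 = ½ ≈ 0.50000)
O = 54
h(Y) = 54/(½ + 2*Y) (h(Y) = 54/(((Y*((½ + Y) + Y))/Y)) = 54/(((Y*(½ + 2*Y))/Y)) = 54/(½ + 2*Y))
(h(-7) - 40623)*(4463 + 6934) = (108/(1 + 4*(-7)) - 40623)*(4463 + 6934) = (108/(1 - 28) - 40623)*11397 = (108/(-27) - 40623)*11397 = (108*(-1/27) - 40623)*11397 = (-4 - 40623)*11397 = -40627*11397 = -463025919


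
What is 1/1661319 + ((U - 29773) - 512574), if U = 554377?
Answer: 19985667571/1661319 ≈ 12030.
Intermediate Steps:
1/1661319 + ((U - 29773) - 512574) = 1/1661319 + ((554377 - 29773) - 512574) = 1/1661319 + (524604 - 512574) = 1/1661319 + 12030 = 19985667571/1661319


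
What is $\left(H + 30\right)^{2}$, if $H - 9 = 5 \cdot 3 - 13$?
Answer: $1681$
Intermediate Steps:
$H = 11$ ($H = 9 + \left(5 \cdot 3 - 13\right) = 9 + \left(15 - 13\right) = 9 + 2 = 11$)
$\left(H + 30\right)^{2} = \left(11 + 30\right)^{2} = 41^{2} = 1681$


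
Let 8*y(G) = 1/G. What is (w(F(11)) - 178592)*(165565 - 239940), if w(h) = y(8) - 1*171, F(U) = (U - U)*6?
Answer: 850911805625/64 ≈ 1.3296e+10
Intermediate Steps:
y(G) = 1/(8*G)
F(U) = 0 (F(U) = 0*6 = 0)
w(h) = -10943/64 (w(h) = (1/8)/8 - 1*171 = (1/8)*(1/8) - 171 = 1/64 - 171 = -10943/64)
(w(F(11)) - 178592)*(165565 - 239940) = (-10943/64 - 178592)*(165565 - 239940) = -11440831/64*(-74375) = 850911805625/64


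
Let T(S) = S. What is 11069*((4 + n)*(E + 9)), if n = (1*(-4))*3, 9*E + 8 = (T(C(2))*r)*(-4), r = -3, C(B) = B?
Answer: -8589544/9 ≈ -9.5439e+5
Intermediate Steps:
E = 16/9 (E = -8/9 + ((2*(-3))*(-4))/9 = -8/9 + (-6*(-4))/9 = -8/9 + (1/9)*24 = -8/9 + 8/3 = 16/9 ≈ 1.7778)
n = -12 (n = -4*3 = -12)
11069*((4 + n)*(E + 9)) = 11069*((4 - 12)*(16/9 + 9)) = 11069*(-8*97/9) = 11069*(-776/9) = -8589544/9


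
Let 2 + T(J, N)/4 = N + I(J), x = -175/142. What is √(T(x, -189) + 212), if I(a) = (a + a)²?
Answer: 2*I*√665033/71 ≈ 22.972*I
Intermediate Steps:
I(a) = 4*a² (I(a) = (2*a)² = 4*a²)
x = -175/142 (x = -175*1/142 = -175/142 ≈ -1.2324)
T(J, N) = -8 + 4*N + 16*J² (T(J, N) = -8 + 4*(N + 4*J²) = -8 + (4*N + 16*J²) = -8 + 4*N + 16*J²)
√(T(x, -189) + 212) = √((-8 + 4*(-189) + 16*(-175/142)²) + 212) = √((-8 - 756 + 16*(30625/20164)) + 212) = √((-8 - 756 + 122500/5041) + 212) = √(-3728824/5041 + 212) = √(-2660132/5041) = 2*I*√665033/71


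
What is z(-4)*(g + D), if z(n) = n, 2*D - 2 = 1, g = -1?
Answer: -2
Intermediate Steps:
D = 3/2 (D = 1 + (½)*1 = 1 + ½ = 3/2 ≈ 1.5000)
z(-4)*(g + D) = -4*(-1 + 3/2) = -4*½ = -2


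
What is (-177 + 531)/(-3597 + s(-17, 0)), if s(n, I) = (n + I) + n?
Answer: -354/3631 ≈ -0.097494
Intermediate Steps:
s(n, I) = I + 2*n (s(n, I) = (I + n) + n = I + 2*n)
(-177 + 531)/(-3597 + s(-17, 0)) = (-177 + 531)/(-3597 + (0 + 2*(-17))) = 354/(-3597 + (0 - 34)) = 354/(-3597 - 34) = 354/(-3631) = 354*(-1/3631) = -354/3631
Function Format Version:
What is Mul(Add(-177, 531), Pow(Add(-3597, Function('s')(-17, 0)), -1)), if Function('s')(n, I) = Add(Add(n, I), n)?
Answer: Rational(-354, 3631) ≈ -0.097494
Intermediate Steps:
Function('s')(n, I) = Add(I, Mul(2, n)) (Function('s')(n, I) = Add(Add(I, n), n) = Add(I, Mul(2, n)))
Mul(Add(-177, 531), Pow(Add(-3597, Function('s')(-17, 0)), -1)) = Mul(Add(-177, 531), Pow(Add(-3597, Add(0, Mul(2, -17))), -1)) = Mul(354, Pow(Add(-3597, Add(0, -34)), -1)) = Mul(354, Pow(Add(-3597, -34), -1)) = Mul(354, Pow(-3631, -1)) = Mul(354, Rational(-1, 3631)) = Rational(-354, 3631)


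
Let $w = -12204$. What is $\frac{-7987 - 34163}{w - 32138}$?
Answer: $\frac{21075}{22171} \approx 0.95057$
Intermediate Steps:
$\frac{-7987 - 34163}{w - 32138} = \frac{-7987 - 34163}{-12204 - 32138} = - \frac{42150}{-44342} = \left(-42150\right) \left(- \frac{1}{44342}\right) = \frac{21075}{22171}$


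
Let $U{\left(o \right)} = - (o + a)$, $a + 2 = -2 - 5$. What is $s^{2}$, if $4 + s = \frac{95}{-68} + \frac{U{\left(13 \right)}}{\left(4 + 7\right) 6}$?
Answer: $\frac{149989009}{5035536} \approx 29.786$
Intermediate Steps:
$a = -9$ ($a = -2 - 7 = -9$)
$U{\left(o \right)} = 9 - o$ ($U{\left(o \right)} = - (o - 9) = - (-9 + o) = 9 - o$)
$s = - \frac{12247}{2244}$ ($s = -4 + \left(\frac{95}{-68} + \frac{9 - 13}{\left(4 + 7\right) 6}\right) = -4 + \left(95 \left(- \frac{1}{68}\right) + \frac{9 - 13}{11 \cdot 6}\right) = -4 - \left(\frac{95}{68} + \frac{4}{66}\right) = -4 - \frac{3271}{2244} = - \frac{12247}{2244} \approx -5.4577$)
$s^{2} = \left(- \frac{12247}{2244}\right)^{2} = \frac{149989009}{5035536}$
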